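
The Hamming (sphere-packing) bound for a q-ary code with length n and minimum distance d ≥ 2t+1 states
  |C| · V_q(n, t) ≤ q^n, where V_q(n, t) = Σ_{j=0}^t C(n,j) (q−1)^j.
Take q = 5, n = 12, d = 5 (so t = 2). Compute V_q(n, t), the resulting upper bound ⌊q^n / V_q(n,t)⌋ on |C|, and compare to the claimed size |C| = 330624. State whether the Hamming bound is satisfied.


V_q(n, t) = 1105, q^n = 244140625, Hamming bound = 220941, |C| = 330624 > bound (violated).

Step 1: Compute V_q(n, t) = Σ_{j=0}^2 C(n, j) (q−1)^j.
  j = 0: C(12,0)·(4)^0 = 1·1 = 1.
  j = 1: C(12,1)·(4)^1 = 12·4 = 48.
  j = 2: C(12,2)·(4)^2 = 66·16 = 1056.
  V_q(n, t) = 1 + 48 + 1056 = 1105.
Step 2: q^n = 5^12 = 244140625.
Step 3: Hamming bound ⌊q^n / V_q(n,t)⌋ = ⌊244140625/1105⌋ = 220941.
Step 4: Compare |C| = 330624 to 220941: violated.
The claimed |C| lies above the Hamming bound, so no 5-ary code of length 12 with d ≥ 5 can have 330624 codewords.


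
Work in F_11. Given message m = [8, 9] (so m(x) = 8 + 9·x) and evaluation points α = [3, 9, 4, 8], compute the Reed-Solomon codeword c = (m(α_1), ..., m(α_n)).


c = [2, 1, 0, 3]

Message polynomial: m(x) = 8 + 9·x (mod 11).
For each evaluation point α_i, compute m(α_i) mod 11:
  α_1 = 3: Horner steps 9 → 2, so m(3) = 2.
  α_2 = 9: Horner steps 9 → 1, so m(9) = 1.
  α_3 = 4: Horner steps 9 → 0, so m(4) = 0.
  α_4 = 8: Horner steps 9 → 3, so m(8) = 3.
Codeword c = [2, 1, 0, 3] ∈ F_11^4.


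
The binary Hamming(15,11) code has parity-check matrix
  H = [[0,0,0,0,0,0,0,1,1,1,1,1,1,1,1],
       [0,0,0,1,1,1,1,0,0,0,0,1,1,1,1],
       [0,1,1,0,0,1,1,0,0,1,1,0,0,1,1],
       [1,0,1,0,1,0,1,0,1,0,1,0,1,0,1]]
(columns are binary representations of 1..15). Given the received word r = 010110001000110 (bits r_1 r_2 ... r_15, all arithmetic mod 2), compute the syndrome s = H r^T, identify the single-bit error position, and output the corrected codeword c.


s = (1, 0, 0, 1)^T, error position = 9, corrected codeword c = 010110000000110

Compute s = H r^T mod 2 one row at a time:
  s_1 = 0 + 1 + 0 + 0 + 0 + 1 + 1 + 0 = 3 ≡ 1 (mod 2).
  s_2 = 1 + 1 + 0 + 0 + 0 + 1 + 1 + 0 = 4 ≡ 0 (mod 2).
  s_3 = 1 + 0 + 0 + 0 + 0 + 0 + 1 + 0 = 2 ≡ 0 (mod 2).
  s_4 = 0 + 0 + 1 + 0 + 1 + 0 + 1 + 0 = 3 ≡ 1 (mod 2).
s = (1, 0, 0, 1)^T — this equals column 9 of H (binary 1001), so error is at position 9.
Correct: flip bit 9 of r = 010110001000110 to get c = 010110000000110.


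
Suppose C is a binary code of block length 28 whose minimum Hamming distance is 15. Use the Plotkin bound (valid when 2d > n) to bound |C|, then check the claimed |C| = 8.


Plotkin bound M ≤ 14; given |C| = 8 ≤ bound (satisfied).

Check applicability: 2d = 30, n = 28.
2d − n = 2 > 0, so Plotkin applies.
Compute d/(2d−n) = 15/2 ≈ 7.5000.
⌊d/(2d−n)⌋ = 7.
Plotkin bound: M ≤ 2·7 = 14.
Given |C| = 8, check: satisfied.
This |C| is below the Plotkin bound.


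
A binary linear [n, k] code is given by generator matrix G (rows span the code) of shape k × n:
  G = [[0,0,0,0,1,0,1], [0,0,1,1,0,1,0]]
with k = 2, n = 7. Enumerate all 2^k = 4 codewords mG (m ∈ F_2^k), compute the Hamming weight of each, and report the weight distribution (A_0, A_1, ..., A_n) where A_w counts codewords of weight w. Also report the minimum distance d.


Weight distribution: A_0 = 1, A_2 = 1, A_3 = 1, A_5 = 1. Minimum distance d = 2.

Enumerate all 2^2 = 4 messages m ∈ F_2^2.
For each, compute codeword c = mG in F_2^7, then tally its weight.
  m = 00 → c = 0000000, weight = 0.
  m = 10 → c = 0000101, weight = 2.
  m = 01 → c = 0011010, weight = 3.
  m = 11 → c = 0011111, weight = 5.
Tally weights:
  weight 0: 1 codewords.
  weight 2: 1 codewords.
  weight 3: 1 codewords.
  weight 5: 1 codewords.
Minimum distance d = smallest w > 0 with A_w > 0 = 2.
Sanity: Σ A_w = 4 = 2^2 = 4 ✓.


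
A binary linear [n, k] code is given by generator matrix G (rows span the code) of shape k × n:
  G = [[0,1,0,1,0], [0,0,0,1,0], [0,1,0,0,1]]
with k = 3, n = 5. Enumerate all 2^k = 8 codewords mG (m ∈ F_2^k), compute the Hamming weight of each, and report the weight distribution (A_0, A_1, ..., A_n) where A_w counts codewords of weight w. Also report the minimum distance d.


Weight distribution: A_0 = 1, A_1 = 3, A_2 = 3, A_3 = 1. Minimum distance d = 1.

Enumerate all 2^3 = 8 messages m ∈ F_2^3.
For each, compute codeword c = mG in F_2^5, then tally its weight.
  m = 000 → c = 00000, weight = 0.
  m = 100 → c = 01010, weight = 2.
  m = 010 → c = 00010, weight = 1.
  m = 110 → c = 01000, weight = 1.
  m = 001 → c = 01001, weight = 2.
  m = 101 → c = 00011, weight = 2.
  m = 011 → c = 01011, weight = 3.
  m = 111 → c = 00001, weight = 1.
Tally weights:
  weight 0: 1 codewords.
  weight 1: 3 codewords.
  weight 2: 3 codewords.
  weight 3: 1 codewords.
Minimum distance d = smallest w > 0 with A_w > 0 = 1.
Sanity: Σ A_w = 8 = 2^3 = 8 ✓.


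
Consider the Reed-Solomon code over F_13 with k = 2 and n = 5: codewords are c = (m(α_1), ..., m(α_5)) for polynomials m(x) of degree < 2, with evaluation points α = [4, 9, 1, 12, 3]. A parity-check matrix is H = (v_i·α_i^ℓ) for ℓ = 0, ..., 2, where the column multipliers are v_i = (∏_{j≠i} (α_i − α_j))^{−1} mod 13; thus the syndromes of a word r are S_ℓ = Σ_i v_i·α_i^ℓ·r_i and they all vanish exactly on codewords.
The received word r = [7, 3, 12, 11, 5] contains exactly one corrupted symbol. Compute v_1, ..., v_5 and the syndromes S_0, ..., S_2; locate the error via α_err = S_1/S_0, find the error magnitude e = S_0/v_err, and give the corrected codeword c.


S = (2, 6, 5), error at position 5, error magnitude e = 5, c = [7, 3, 12, 11, 0].

Step 1: column multipliers v_i = (∏_{j≠i}(α_i − α_j))^{−1} mod 13.
  i = 1 (α = 4): (4−9)(4−1)(4−12)(4−3) = (−5)·3·(−8)·1 = 120 ≡ 3, so v_1 = 3^{−1} = 9 (mod 13).
  i = 2 (α = 9): (9−4)(9−1)(9−12)(9−3) = 5·8·(−3)·6 = −720 ≡ 8, so v_2 = 8^{−1} = 5 (mod 13).
  i = 3 (α = 1): (1−4)(1−9)(1−12)(1−3) = (−3)·(−8)·(−11)·(−2) = 528 ≡ 8, so v_3 = 8^{−1} = 5 (mod 13).
  i = 4 (α = 12): (12−4)(12−9)(12−1)(12−3) = 8·3·11·9 = 2376 ≡ 10, so v_4 = 10^{−1} = 4 (mod 13).
  i = 5 (α = 3): (3−4)(3−9)(3−1)(3−12) = (−1)·(−6)·2·(−9) = −108 ≡ 9, so v_5 = 9^{−1} = 3 (mod 13).
  v = [9, 5, 5, 4, 3].
Step 2: syndromes of r = [7, 3, 12, 11, 5] (all sums mod 13).
  S_0 = Σ v_i r_i = 9·7 + 5·3 + 5·12 + 4·11 + 3·5 = 197 ≡ 2.
  S_1 = Σ v_i α_i r_i = 9·4·7 + 5·9·3 + 5·1·12 + 4·12·11 + 3·3·5 = 1020 ≡ 6.
  α_i^2 mod 13 = [3, 3, 1, 1, 9].
  S_2 = Σ v_i α_i^2 r_i = 9·3·7 + 5·3·3 + 5·1·12 + 4·1·11 + 3·9·5 = 473 ≡ 5.
  S = (2, 6, 5) ≠ 0, so r is not a codeword (an error is present).
Step 3: locate the error. For a single error e at position i, S_ℓ = v_i·e·α_i^ℓ, so α_err = S_1/S_0.
  S_0^{−1} = 2^{−1} = 7 (mod 13), so α_err = 6·7 = 42 ≡ 3 = α_5. Error position i = 5.
  Consistency check: S_2/S_1 = 5·11 = 55 ≡ 3 = α_err ✓ (single-error assumption holds).
Step 4: error magnitude e = S_0/v_5 = S_0·∏_{j≠5}(α_5 − α_j) = 2·9 = 18 ≡ 5 (mod 13).
Step 5: correct position 5: c_5 = r_5 − e = 5 − 5 ≡ 0 (mod 13). Hence c = [7, 3, 12, 11, 0].
  Check: interpolating c through the α_i gives m(x) = 5 + 7·x (degree < 2) with m(α_i) = c_i for every i, so c is indeed a codeword.


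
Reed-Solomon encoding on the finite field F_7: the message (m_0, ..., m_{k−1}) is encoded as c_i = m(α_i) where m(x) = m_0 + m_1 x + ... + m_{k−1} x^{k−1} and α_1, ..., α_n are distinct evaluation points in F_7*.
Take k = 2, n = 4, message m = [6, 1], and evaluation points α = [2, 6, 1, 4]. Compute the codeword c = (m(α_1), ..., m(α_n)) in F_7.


c = [1, 5, 0, 3]

Message polynomial: m(x) = 6 + 1·x (mod 7).
For each evaluation point α_i, compute m(α_i) mod 7:
  α_1 = 2: Horner steps 1 → 1, so m(2) = 1.
  α_2 = 6: Horner steps 1 → 5, so m(6) = 5.
  α_3 = 1: Horner steps 1 → 0, so m(1) = 0.
  α_4 = 4: Horner steps 1 → 3, so m(4) = 3.
Codeword c = [1, 5, 0, 3] ∈ F_7^4.


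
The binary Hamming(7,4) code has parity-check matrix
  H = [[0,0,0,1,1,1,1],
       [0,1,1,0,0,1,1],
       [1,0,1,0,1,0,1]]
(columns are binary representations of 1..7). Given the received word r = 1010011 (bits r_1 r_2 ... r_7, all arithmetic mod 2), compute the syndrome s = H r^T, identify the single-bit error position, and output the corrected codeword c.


s = (0, 1, 1)^T, error position = 3, corrected codeword c = 1000011

Compute s = H r^T mod 2 one row at a time:
  s_1 = 0 + 0 + 1 + 1 = 2 ≡ 0 (mod 2).
  s_2 = 0 + 1 + 1 + 1 = 3 ≡ 1 (mod 2).
  s_3 = 1 + 1 + 0 + 1 = 3 ≡ 1 (mod 2).
s = (0, 1, 1)^T — this equals column 3 of H (binary 011), so error is at position 3.
Correct: flip bit 3 of r = 1010011 to get c = 1000011.


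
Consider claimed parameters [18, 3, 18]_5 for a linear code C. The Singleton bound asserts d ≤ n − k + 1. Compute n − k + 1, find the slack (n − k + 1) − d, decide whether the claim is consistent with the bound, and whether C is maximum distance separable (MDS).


Singleton RHS = n − k + 1 = 16, slack = -2, bound violated (no such code; not MDS).

Singleton bound: d ≤ n − k + 1.
Here n = 18, k = 3, so n − k + 1 = 16.
Given d = 18, check d ≤ 16: NO.
Slack = (n − k + 1) − d = -2.
The slack is negative: d = 18 exceeds n − k + 1 = 16 by 2, so the Singleton bound is violated and no linear [18, 3, 18]_5 code can exist. In particular it is not MDS (MDS requires d = n − k + 1 exactly).
Description: the claimed parameters are [18, 3, 18]_5; such a code would be impossible (violates the Singleton bound).


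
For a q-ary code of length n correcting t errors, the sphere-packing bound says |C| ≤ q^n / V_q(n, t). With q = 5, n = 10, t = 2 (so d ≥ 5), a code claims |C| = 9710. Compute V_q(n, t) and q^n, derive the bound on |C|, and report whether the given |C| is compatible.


V_q(n, t) = 761, q^n = 9765625, Hamming bound = 12832, |C| = 9710 ≤ bound (satisfied).

Step 1: Compute V_q(n, t) = Σ_{j=0}^2 C(n, j) (q−1)^j.
  j = 0: C(10,0)·(4)^0 = 1·1 = 1.
  j = 1: C(10,1)·(4)^1 = 10·4 = 40.
  j = 2: C(10,2)·(4)^2 = 45·16 = 720.
  V_q(n, t) = 1 + 40 + 720 = 761.
Step 2: q^n = 5^10 = 9765625.
Step 3: Hamming bound ⌊q^n / V_q(n,t)⌋ = ⌊9765625/761⌋ = 12832.
Step 4: Compare |C| = 9710 to 12832: satisfied.
The claimed |C| lies below the Hamming bound.


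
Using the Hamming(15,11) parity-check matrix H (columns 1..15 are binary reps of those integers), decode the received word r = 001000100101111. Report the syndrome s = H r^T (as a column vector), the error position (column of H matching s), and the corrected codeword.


s = (1, 1, 1, 0)^T, error position = 14, corrected codeword c = 001000100101101

Compute s = H r^T mod 2 one row at a time:
  s_1 = 0 + 0 + 1 + 0 + 1 + 1 + 1 + 1 = 5 ≡ 1 (mod 2).
  s_2 = 0 + 0 + 0 + 1 + 1 + 1 + 1 + 1 = 5 ≡ 1 (mod 2).
  s_3 = 0 + 1 + 0 + 1 + 1 + 0 + 1 + 1 = 5 ≡ 1 (mod 2).
  s_4 = 0 + 1 + 0 + 1 + 0 + 0 + 1 + 1 = 4 ≡ 0 (mod 2).
s = (1, 1, 1, 0)^T — this equals column 14 of H (binary 1110), so error is at position 14.
Correct: flip bit 14 of r = 001000100101111 to get c = 001000100101101.


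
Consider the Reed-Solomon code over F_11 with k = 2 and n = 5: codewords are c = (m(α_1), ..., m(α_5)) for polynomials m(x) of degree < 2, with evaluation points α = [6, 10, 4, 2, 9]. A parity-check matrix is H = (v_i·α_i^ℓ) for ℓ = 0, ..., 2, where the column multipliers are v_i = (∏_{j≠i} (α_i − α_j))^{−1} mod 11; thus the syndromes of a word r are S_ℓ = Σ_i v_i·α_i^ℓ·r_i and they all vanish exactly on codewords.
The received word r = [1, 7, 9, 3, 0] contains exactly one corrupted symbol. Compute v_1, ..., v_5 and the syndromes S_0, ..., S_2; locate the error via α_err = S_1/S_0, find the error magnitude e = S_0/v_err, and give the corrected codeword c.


S = (1, 2, 4), error at position 4, error magnitude e = 8, c = [1, 7, 9, 6, 0].

Step 1: column multipliers v_i = (∏_{j≠i}(α_i − α_j))^{−1} mod 11.
  i = 1 (α = 6): (6−10)(6−4)(6−2)(6−9) = (−4)·2·4·(−3) = 96 ≡ 8, so v_1 = 8^{−1} = 7 (mod 11).
  i = 2 (α = 10): (10−6)(10−4)(10−2)(10−9) = 4·6·8·1 = 192 ≡ 5, so v_2 = 5^{−1} = 9 (mod 11).
  i = 3 (α = 4): (4−6)(4−10)(4−2)(4−9) = (−2)·(−6)·2·(−5) = −120 ≡ 1, so v_3 = 1^{−1} = 1 (mod 11).
  i = 4 (α = 2): (2−6)(2−10)(2−4)(2−9) = (−4)·(−8)·(−2)·(−7) = 448 ≡ 8, so v_4 = 8^{−1} = 7 (mod 11).
  i = 5 (α = 9): (9−6)(9−10)(9−4)(9−2) = 3·(−1)·5·7 = −105 ≡ 5, so v_5 = 5^{−1} = 9 (mod 11).
  v = [7, 9, 1, 7, 9].
Step 2: syndromes of r = [1, 7, 9, 3, 0] (all sums mod 11).
  S_0 = Σ v_i r_i = 7·1 + 9·7 + 1·9 + 7·3 + 9·0 = 100 ≡ 1.
  S_1 = Σ v_i α_i r_i = 7·6·1 + 9·10·7 + 1·4·9 + 7·2·3 + 9·9·0 = 750 ≡ 2.
  α_i^2 mod 11 = [3, 1, 5, 4, 4].
  S_2 = Σ v_i α_i^2 r_i = 7·3·1 + 9·1·7 + 1·5·9 + 7·4·3 + 9·4·0 = 213 ≡ 4.
  S = (1, 2, 4) ≠ 0, so r is not a codeword (an error is present).
Step 3: locate the error. For a single error e at position i, S_ℓ = v_i·e·α_i^ℓ, so α_err = S_1/S_0.
  S_0^{−1} = 1^{−1} = 1 (mod 11), so α_err = 2·1 = 2 ≡ 2 = α_4. Error position i = 4.
  Consistency check: S_2/S_1 = 4·6 = 24 ≡ 2 = α_err ✓ (single-error assumption holds).
Step 4: error magnitude e = S_0/v_4 = S_0·∏_{j≠4}(α_4 − α_j) = 1·8 = 8 ≡ 8 (mod 11).
Step 5: correct position 4: c_4 = r_4 − e = 3 − 8 ≡ 6 (mod 11). Hence c = [1, 7, 9, 6, 0].
  Check: interpolating c through the α_i gives m(x) = 3 + 7·x (degree < 2) with m(α_i) = c_i for every i, so c is indeed a codeword.


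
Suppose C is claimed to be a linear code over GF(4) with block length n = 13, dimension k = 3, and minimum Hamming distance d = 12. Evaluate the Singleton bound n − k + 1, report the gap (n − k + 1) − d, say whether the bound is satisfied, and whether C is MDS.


Singleton RHS = n − k + 1 = 11, slack = -1, bound violated (no such code; not MDS).

Singleton bound: d ≤ n − k + 1.
Here n = 13, k = 3, so n − k + 1 = 11.
Given d = 12, check d ≤ 11: NO.
Slack = (n − k + 1) − d = -1.
The slack is negative: d = 12 exceeds n − k + 1 = 11 by 1, so the Singleton bound is violated and no linear [13, 3, 12]_4 code can exist. In particular it is not MDS (MDS requires d = n − k + 1 exactly).
Description: the claimed parameters are [13, 3, 12]_4; such a code would be impossible (violates the Singleton bound).


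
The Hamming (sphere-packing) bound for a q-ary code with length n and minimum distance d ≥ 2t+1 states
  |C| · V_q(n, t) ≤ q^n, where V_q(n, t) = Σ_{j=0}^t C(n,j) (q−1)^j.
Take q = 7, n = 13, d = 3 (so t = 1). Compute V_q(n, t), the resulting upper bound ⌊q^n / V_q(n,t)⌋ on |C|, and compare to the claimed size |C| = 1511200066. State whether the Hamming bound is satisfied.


V_q(n, t) = 79, q^n = 96889010407, Hamming bound = 1226443169, |C| = 1511200066 > bound (violated).

Step 1: Compute V_q(n, t) = Σ_{j=0}^1 C(n, j) (q−1)^j.
  j = 0: C(13,0)·(6)^0 = 1·1 = 1.
  j = 1: C(13,1)·(6)^1 = 13·6 = 78.
  V_q(n, t) = 1 + 78 = 79.
Step 2: q^n = 7^13 = 96889010407.
Step 3: Hamming bound ⌊q^n / V_q(n,t)⌋ = ⌊96889010407/79⌋ = 1226443169.
Step 4: Compare |C| = 1511200066 to 1226443169: violated.
The claimed |C| lies above the Hamming bound, so no 7-ary code of length 13 with d ≥ 3 can have 1511200066 codewords.


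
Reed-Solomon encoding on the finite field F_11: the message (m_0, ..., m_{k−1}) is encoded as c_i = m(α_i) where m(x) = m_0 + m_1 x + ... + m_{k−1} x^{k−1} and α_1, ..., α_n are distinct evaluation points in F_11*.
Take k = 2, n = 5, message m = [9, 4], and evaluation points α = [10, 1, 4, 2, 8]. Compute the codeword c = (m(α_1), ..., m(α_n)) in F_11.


c = [5, 2, 3, 6, 8]

Message polynomial: m(x) = 9 + 4·x (mod 11).
For each evaluation point α_i, compute m(α_i) mod 11:
  α_1 = 10: Horner steps 4 → 5, so m(10) = 5.
  α_2 = 1: Horner steps 4 → 2, so m(1) = 2.
  α_3 = 4: Horner steps 4 → 3, so m(4) = 3.
  α_4 = 2: Horner steps 4 → 6, so m(2) = 6.
  α_5 = 8: Horner steps 4 → 8, so m(8) = 8.
Codeword c = [5, 2, 3, 6, 8] ∈ F_11^5.


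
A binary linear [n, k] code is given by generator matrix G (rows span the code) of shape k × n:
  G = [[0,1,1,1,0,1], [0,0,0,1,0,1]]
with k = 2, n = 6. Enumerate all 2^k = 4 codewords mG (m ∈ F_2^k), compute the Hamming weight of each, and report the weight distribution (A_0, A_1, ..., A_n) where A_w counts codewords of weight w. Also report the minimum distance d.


Weight distribution: A_0 = 1, A_2 = 2, A_4 = 1. Minimum distance d = 2.

Enumerate all 2^2 = 4 messages m ∈ F_2^2.
For each, compute codeword c = mG in F_2^6, then tally its weight.
  m = 00 → c = 000000, weight = 0.
  m = 10 → c = 011101, weight = 4.
  m = 01 → c = 000101, weight = 2.
  m = 11 → c = 011000, weight = 2.
Tally weights:
  weight 0: 1 codewords.
  weight 2: 2 codewords.
  weight 4: 1 codewords.
Minimum distance d = smallest w > 0 with A_w > 0 = 2.
Sanity: Σ A_w = 4 = 2^2 = 4 ✓.


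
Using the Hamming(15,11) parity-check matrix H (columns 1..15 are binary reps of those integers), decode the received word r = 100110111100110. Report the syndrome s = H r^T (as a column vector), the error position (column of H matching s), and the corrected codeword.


s = (1, 1, 1, 1)^T, error position = 15, corrected codeword c = 100110111100111

Compute s = H r^T mod 2 one row at a time:
  s_1 = 1 + 1 + 1 + 0 + 0 + 1 + 1 + 0 = 5 ≡ 1 (mod 2).
  s_2 = 1 + 1 + 0 + 1 + 0 + 1 + 1 + 0 = 5 ≡ 1 (mod 2).
  s_3 = 0 + 0 + 0 + 1 + 1 + 0 + 1 + 0 = 3 ≡ 1 (mod 2).
  s_4 = 1 + 0 + 1 + 1 + 1 + 0 + 1 + 0 = 5 ≡ 1 (mod 2).
s = (1, 1, 1, 1)^T — this equals column 15 of H (binary 1111), so error is at position 15.
Correct: flip bit 15 of r = 100110111100110 to get c = 100110111100111.


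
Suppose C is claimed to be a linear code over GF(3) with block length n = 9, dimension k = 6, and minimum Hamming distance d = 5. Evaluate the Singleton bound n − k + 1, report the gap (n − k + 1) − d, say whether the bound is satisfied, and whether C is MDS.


Singleton RHS = n − k + 1 = 4, slack = -1, bound violated (no such code; not MDS).

Singleton bound: d ≤ n − k + 1.
Here n = 9, k = 6, so n − k + 1 = 4.
Given d = 5, check d ≤ 4: NO.
Slack = (n − k + 1) − d = -1.
The slack is negative: d = 5 exceeds n − k + 1 = 4 by 1, so the Singleton bound is violated and no linear [9, 6, 5]_3 code can exist. In particular it is not MDS (MDS requires d = n − k + 1 exactly).
Description: the claimed parameters are [9, 6, 5]_3; such a code would be impossible (violates the Singleton bound).


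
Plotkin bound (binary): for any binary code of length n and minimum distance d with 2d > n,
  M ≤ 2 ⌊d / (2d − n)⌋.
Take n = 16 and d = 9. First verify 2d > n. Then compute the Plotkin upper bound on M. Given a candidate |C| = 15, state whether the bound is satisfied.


Plotkin bound M ≤ 8; given |C| = 15 > bound (violated).

Check applicability: 2d = 18, n = 16.
2d − n = 2 > 0, so Plotkin applies.
Compute d/(2d−n) = 9/2 ≈ 4.5000.
⌊d/(2d−n)⌋ = 4.
Plotkin bound: M ≤ 2·4 = 8.
Given |C| = 15, check: VIOLATED.
This |C| is above the Plotkin bound, so no binary code with n = 16, d = 9 and 15 codewords exists.


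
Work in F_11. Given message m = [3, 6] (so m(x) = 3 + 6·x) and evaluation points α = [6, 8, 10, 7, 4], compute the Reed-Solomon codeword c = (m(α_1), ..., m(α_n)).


c = [6, 7, 8, 1, 5]

Message polynomial: m(x) = 3 + 6·x (mod 11).
For each evaluation point α_i, compute m(α_i) mod 11:
  α_1 = 6: Horner steps 6 → 6, so m(6) = 6.
  α_2 = 8: Horner steps 6 → 7, so m(8) = 7.
  α_3 = 10: Horner steps 6 → 8, so m(10) = 8.
  α_4 = 7: Horner steps 6 → 1, so m(7) = 1.
  α_5 = 4: Horner steps 6 → 5, so m(4) = 5.
Codeword c = [6, 7, 8, 1, 5] ∈ F_11^5.


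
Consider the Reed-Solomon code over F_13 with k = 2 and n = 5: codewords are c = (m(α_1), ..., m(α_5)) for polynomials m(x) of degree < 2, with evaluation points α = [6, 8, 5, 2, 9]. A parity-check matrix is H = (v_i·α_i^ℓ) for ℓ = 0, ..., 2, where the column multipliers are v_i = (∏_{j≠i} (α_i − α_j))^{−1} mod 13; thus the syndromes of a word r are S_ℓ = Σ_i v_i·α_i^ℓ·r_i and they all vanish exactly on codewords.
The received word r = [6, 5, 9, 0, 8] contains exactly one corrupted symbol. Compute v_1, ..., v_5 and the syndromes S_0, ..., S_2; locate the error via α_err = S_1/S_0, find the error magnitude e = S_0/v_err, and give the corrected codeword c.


S = (3, 5, 4), error at position 1, error magnitude e = 7, c = [12, 5, 9, 0, 8].

Step 1: column multipliers v_i = (∏_{j≠i}(α_i − α_j))^{−1} mod 13.
  i = 1 (α = 6): (6−8)(6−5)(6−2)(6−9) = (−2)·1·4·(−3) = 24 ≡ 11, so v_1 = 11^{−1} = 6 (mod 13).
  i = 2 (α = 8): (8−6)(8−5)(8−2)(8−9) = 2·3·6·(−1) = −36 ≡ 3, so v_2 = 3^{−1} = 9 (mod 13).
  i = 3 (α = 5): (5−6)(5−8)(5−2)(5−9) = (−1)·(−3)·3·(−4) = −36 ≡ 3, so v_3 = 3^{−1} = 9 (mod 13).
  i = 4 (α = 2): (2−6)(2−8)(2−5)(2−9) = (−4)·(−6)·(−3)·(−7) = 504 ≡ 10, so v_4 = 10^{−1} = 4 (mod 13).
  i = 5 (α = 9): (9−6)(9−8)(9−5)(9−2) = 3·1·4·7 = 84 ≡ 6, so v_5 = 6^{−1} = 11 (mod 13).
  v = [6, 9, 9, 4, 11].
Step 2: syndromes of r = [6, 5, 9, 0, 8] (all sums mod 13).
  S_0 = Σ v_i r_i = 6·6 + 9·5 + 9·9 + 4·0 + 11·8 = 250 ≡ 3.
  S_1 = Σ v_i α_i r_i = 6·6·6 + 9·8·5 + 9·5·9 + 4·2·0 + 11·9·8 = 1773 ≡ 5.
  α_i^2 mod 13 = [10, 12, 12, 4, 3].
  S_2 = Σ v_i α_i^2 r_i = 6·10·6 + 9·12·5 + 9·12·9 + 4·4·0 + 11·3·8 = 2136 ≡ 4.
  S = (3, 5, 4) ≠ 0, so r is not a codeword (an error is present).
Step 3: locate the error. For a single error e at position i, S_ℓ = v_i·e·α_i^ℓ, so α_err = S_1/S_0.
  S_0^{−1} = 3^{−1} = 9 (mod 13), so α_err = 5·9 = 45 ≡ 6 = α_1. Error position i = 1.
  Consistency check: S_2/S_1 = 4·8 = 32 ≡ 6 = α_err ✓ (single-error assumption holds).
Step 4: error magnitude e = S_0/v_1 = S_0·∏_{j≠1}(α_1 − α_j) = 3·11 = 33 ≡ 7 (mod 13).
Step 5: correct position 1: c_1 = r_1 − e = 6 − 7 ≡ 12 (mod 13). Hence c = [12, 5, 9, 0, 8].
  Check: interpolating c through the α_i gives m(x) = 7 + 3·x (degree < 2) with m(α_i) = c_i for every i, so c is indeed a codeword.


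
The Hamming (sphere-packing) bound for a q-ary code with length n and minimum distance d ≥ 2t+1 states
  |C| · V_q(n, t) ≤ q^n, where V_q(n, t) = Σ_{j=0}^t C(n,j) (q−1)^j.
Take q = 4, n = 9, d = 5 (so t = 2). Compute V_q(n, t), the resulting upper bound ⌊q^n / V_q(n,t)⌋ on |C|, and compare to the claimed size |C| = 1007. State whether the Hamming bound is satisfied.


V_q(n, t) = 352, q^n = 262144, Hamming bound = 744, |C| = 1007 > bound (violated).

Step 1: Compute V_q(n, t) = Σ_{j=0}^2 C(n, j) (q−1)^j.
  j = 0: C(9,0)·(3)^0 = 1·1 = 1.
  j = 1: C(9,1)·(3)^1 = 9·3 = 27.
  j = 2: C(9,2)·(3)^2 = 36·9 = 324.
  V_q(n, t) = 1 + 27 + 324 = 352.
Step 2: q^n = 4^9 = 262144.
Step 3: Hamming bound ⌊q^n / V_q(n,t)⌋ = ⌊262144/352⌋ = 744.
Step 4: Compare |C| = 1007 to 744: violated.
The claimed |C| lies above the Hamming bound, so no 4-ary code of length 9 with d ≥ 5 can have 1007 codewords.


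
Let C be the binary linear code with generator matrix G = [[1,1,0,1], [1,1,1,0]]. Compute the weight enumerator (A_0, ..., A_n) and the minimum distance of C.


Weight distribution: A_0 = 1, A_2 = 1, A_3 = 2. Minimum distance d = 2.

Enumerate all 2^2 = 4 messages m ∈ F_2^2.
For each, compute codeword c = mG in F_2^4, then tally its weight.
  m = 00 → c = 0000, weight = 0.
  m = 10 → c = 1101, weight = 3.
  m = 01 → c = 1110, weight = 3.
  m = 11 → c = 0011, weight = 2.
Tally weights:
  weight 0: 1 codewords.
  weight 2: 1 codewords.
  weight 3: 2 codewords.
Minimum distance d = smallest w > 0 with A_w > 0 = 2.
Sanity: Σ A_w = 4 = 2^2 = 4 ✓.


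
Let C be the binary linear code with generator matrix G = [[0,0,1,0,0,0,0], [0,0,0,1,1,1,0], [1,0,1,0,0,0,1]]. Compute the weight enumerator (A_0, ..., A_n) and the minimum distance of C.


Weight distribution: A_0 = 1, A_1 = 1, A_2 = 1, A_3 = 2, A_4 = 1, A_5 = 1, A_6 = 1. Minimum distance d = 1.

Enumerate all 2^3 = 8 messages m ∈ F_2^3.
For each, compute codeword c = mG in F_2^7, then tally its weight.
  m = 000 → c = 0000000, weight = 0.
  m = 100 → c = 0010000, weight = 1.
  m = 010 → c = 0001110, weight = 3.
  m = 110 → c = 0011110, weight = 4.
  m = 001 → c = 1010001, weight = 3.
  m = 101 → c = 1000001, weight = 2.
  m = 011 → c = 1011111, weight = 6.
  m = 111 → c = 1001111, weight = 5.
Tally weights:
  weight 0: 1 codewords.
  weight 1: 1 codewords.
  weight 2: 1 codewords.
  weight 3: 2 codewords.
  weight 4: 1 codewords.
  weight 5: 1 codewords.
  weight 6: 1 codewords.
Minimum distance d = smallest w > 0 with A_w > 0 = 1.
Sanity: Σ A_w = 8 = 2^3 = 8 ✓.


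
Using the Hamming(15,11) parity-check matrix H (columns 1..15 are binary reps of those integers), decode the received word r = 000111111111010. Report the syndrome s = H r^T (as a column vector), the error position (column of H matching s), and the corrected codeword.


s = (0, 0, 1, 0)^T, error position = 2, corrected codeword c = 010111111111010

Compute s = H r^T mod 2 one row at a time:
  s_1 = 1 + 1 + 1 + 1 + 1 + 0 + 1 + 0 = 6 ≡ 0 (mod 2).
  s_2 = 1 + 1 + 1 + 1 + 1 + 0 + 1 + 0 = 6 ≡ 0 (mod 2).
  s_3 = 0 + 0 + 1 + 1 + 1 + 1 + 1 + 0 = 5 ≡ 1 (mod 2).
  s_4 = 0 + 0 + 1 + 1 + 1 + 1 + 0 + 0 = 4 ≡ 0 (mod 2).
s = (0, 0, 1, 0)^T — this equals column 2 of H (binary 0010), so error is at position 2.
Correct: flip bit 2 of r = 000111111111010 to get c = 010111111111010.


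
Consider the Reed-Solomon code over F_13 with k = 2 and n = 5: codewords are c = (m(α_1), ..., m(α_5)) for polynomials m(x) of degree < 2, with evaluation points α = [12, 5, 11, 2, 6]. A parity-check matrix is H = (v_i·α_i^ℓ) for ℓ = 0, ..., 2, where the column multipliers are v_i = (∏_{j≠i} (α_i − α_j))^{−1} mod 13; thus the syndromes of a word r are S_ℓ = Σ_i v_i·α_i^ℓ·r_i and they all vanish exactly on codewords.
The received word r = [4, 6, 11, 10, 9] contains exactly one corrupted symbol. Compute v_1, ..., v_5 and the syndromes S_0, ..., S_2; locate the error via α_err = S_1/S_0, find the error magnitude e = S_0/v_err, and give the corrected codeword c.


S = (4, 9, 4), error at position 1, error magnitude e = 3, c = [1, 6, 11, 10, 9].

Step 1: column multipliers v_i = (∏_{j≠i}(α_i − α_j))^{−1} mod 13.
  i = 1 (α = 12): (12−5)(12−11)(12−2)(12−6) = 7·1·10·6 = 420 ≡ 4, so v_1 = 4^{−1} = 10 (mod 13).
  i = 2 (α = 5): (5−12)(5−11)(5−2)(5−6) = (−7)·(−6)·3·(−1) = −126 ≡ 4, so v_2 = 4^{−1} = 10 (mod 13).
  i = 3 (α = 11): (11−12)(11−5)(11−2)(11−6) = (−1)·6·9·5 = −270 ≡ 3, so v_3 = 3^{−1} = 9 (mod 13).
  i = 4 (α = 2): (2−12)(2−5)(2−11)(2−6) = (−10)·(−3)·(−9)·(−4) = 1080 ≡ 1, so v_4 = 1^{−1} = 1 (mod 13).
  i = 5 (α = 6): (6−12)(6−5)(6−11)(6−2) = (−6)·1·(−5)·4 = 120 ≡ 3, so v_5 = 3^{−1} = 9 (mod 13).
  v = [10, 10, 9, 1, 9].
Step 2: syndromes of r = [4, 6, 11, 10, 9] (all sums mod 13).
  S_0 = Σ v_i r_i = 10·4 + 10·6 + 9·11 + 1·10 + 9·9 = 290 ≡ 4.
  S_1 = Σ v_i α_i r_i = 10·12·4 + 10·5·6 + 9·11·11 + 1·2·10 + 9·6·9 = 2375 ≡ 9.
  α_i^2 mod 13 = [1, 12, 4, 4, 10].
  S_2 = Σ v_i α_i^2 r_i = 10·1·4 + 10·12·6 + 9·4·11 + 1·4·10 + 9·10·9 = 2006 ≡ 4.
  S = (4, 9, 4) ≠ 0, so r is not a codeword (an error is present).
Step 3: locate the error. For a single error e at position i, S_ℓ = v_i·e·α_i^ℓ, so α_err = S_1/S_0.
  S_0^{−1} = 4^{−1} = 10 (mod 13), so α_err = 9·10 = 90 ≡ 12 = α_1. Error position i = 1.
  Consistency check: S_2/S_1 = 4·3 = 12 ≡ 12 = α_err ✓ (single-error assumption holds).
Step 4: error magnitude e = S_0/v_1 = S_0·∏_{j≠1}(α_1 − α_j) = 4·4 = 16 ≡ 3 (mod 13).
Step 5: correct position 1: c_1 = r_1 − e = 4 − 3 ≡ 1 (mod 13). Hence c = [1, 6, 11, 10, 9].
  Check: interpolating c through the α_i gives m(x) = 4 + 3·x (degree < 2) with m(α_i) = c_i for every i, so c is indeed a codeword.


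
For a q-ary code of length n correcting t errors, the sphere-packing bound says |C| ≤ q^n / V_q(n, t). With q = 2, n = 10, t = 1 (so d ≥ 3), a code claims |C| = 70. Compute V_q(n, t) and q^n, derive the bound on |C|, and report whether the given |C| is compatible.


V_q(n, t) = 11, q^n = 1024, Hamming bound = 93, |C| = 70 ≤ bound (satisfied).

Step 1: Compute V_q(n, t) = Σ_{j=0}^1 C(n, j) (q−1)^j.
  j = 0: C(10,0)·(1)^0 = 1·1 = 1.
  j = 1: C(10,1)·(1)^1 = 10·1 = 10.
  V_q(n, t) = 1 + 10 = 11.
Step 2: q^n = 2^10 = 1024.
Step 3: Hamming bound ⌊q^n / V_q(n,t)⌋ = ⌊1024/11⌋ = 93.
Step 4: Compare |C| = 70 to 93: satisfied.
The claimed |C| lies below the Hamming bound.


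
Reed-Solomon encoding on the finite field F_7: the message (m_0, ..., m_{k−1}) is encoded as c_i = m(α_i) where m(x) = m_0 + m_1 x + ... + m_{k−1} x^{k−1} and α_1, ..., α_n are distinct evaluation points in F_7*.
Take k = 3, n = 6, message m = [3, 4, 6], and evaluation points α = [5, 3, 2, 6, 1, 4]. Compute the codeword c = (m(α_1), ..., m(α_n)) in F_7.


c = [5, 6, 0, 5, 6, 3]

Message polynomial: m(x) = 3 + 4·x + 6·x^2 (mod 7).
For each evaluation point α_i, compute m(α_i) mod 7:
  α_1 = 5: Horner steps 6 → 6 → 5, so m(5) = 5.
  α_2 = 3: Horner steps 6 → 1 → 6, so m(3) = 6.
  α_3 = 2: Horner steps 6 → 2 → 0, so m(2) = 0.
  α_4 = 6: Horner steps 6 → 5 → 5, so m(6) = 5.
  α_5 = 1: Horner steps 6 → 3 → 6, so m(1) = 6.
  α_6 = 4: Horner steps 6 → 0 → 3, so m(4) = 3.
Codeword c = [5, 6, 0, 5, 6, 3] ∈ F_7^6.


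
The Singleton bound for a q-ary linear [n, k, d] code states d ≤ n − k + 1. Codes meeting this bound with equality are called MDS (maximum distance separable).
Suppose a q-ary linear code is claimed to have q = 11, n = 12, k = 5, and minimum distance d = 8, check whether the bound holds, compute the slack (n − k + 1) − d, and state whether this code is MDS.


Singleton RHS = n − k + 1 = 8, slack = 0, bound satisfied, MDS.

Singleton bound: d ≤ n − k + 1.
Here n = 12, k = 5, so n − k + 1 = 8.
Given d = 8, check d ≤ 8: YES.
Slack = (n − k + 1) − d = 0.
The code is MDS (slack = 0).
Description: the claimed parameters are [12, 5, 8]_11; such a code would be MDS (meets Singleton bound).


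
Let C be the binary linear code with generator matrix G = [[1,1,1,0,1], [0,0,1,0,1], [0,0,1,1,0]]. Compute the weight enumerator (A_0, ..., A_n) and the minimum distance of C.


Weight distribution: A_0 = 1, A_2 = 4, A_4 = 3. Minimum distance d = 2.

Enumerate all 2^3 = 8 messages m ∈ F_2^3.
For each, compute codeword c = mG in F_2^5, then tally its weight.
  m = 000 → c = 00000, weight = 0.
  m = 100 → c = 11101, weight = 4.
  m = 010 → c = 00101, weight = 2.
  m = 110 → c = 11000, weight = 2.
  m = 001 → c = 00110, weight = 2.
  m = 101 → c = 11011, weight = 4.
  m = 011 → c = 00011, weight = 2.
  m = 111 → c = 11110, weight = 4.
Tally weights:
  weight 0: 1 codewords.
  weight 2: 4 codewords.
  weight 4: 3 codewords.
Minimum distance d = smallest w > 0 with A_w > 0 = 2.
Sanity: Σ A_w = 8 = 2^3 = 8 ✓.


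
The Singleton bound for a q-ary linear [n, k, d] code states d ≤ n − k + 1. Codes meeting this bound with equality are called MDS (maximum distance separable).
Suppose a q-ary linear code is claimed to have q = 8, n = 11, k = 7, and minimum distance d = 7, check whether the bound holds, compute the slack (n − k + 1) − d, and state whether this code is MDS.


Singleton RHS = n − k + 1 = 5, slack = -2, bound violated (no such code; not MDS).

Singleton bound: d ≤ n − k + 1.
Here n = 11, k = 7, so n − k + 1 = 5.
Given d = 7, check d ≤ 5: NO.
Slack = (n − k + 1) − d = -2.
The slack is negative: d = 7 exceeds n − k + 1 = 5 by 2, so the Singleton bound is violated and no linear [11, 7, 7]_8 code can exist. In particular it is not MDS (MDS requires d = n − k + 1 exactly).
Description: the claimed parameters are [11, 7, 7]_8; such a code would be impossible (violates the Singleton bound).


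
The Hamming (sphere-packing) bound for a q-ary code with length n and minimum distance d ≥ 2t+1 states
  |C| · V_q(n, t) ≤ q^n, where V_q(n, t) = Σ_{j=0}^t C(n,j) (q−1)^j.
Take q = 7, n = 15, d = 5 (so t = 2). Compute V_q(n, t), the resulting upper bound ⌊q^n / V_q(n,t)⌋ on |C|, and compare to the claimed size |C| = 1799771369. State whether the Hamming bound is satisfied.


V_q(n, t) = 3871, q^n = 4747561509943, Hamming bound = 1226443169, |C| = 1799771369 > bound (violated).

Step 1: Compute V_q(n, t) = Σ_{j=0}^2 C(n, j) (q−1)^j.
  j = 0: C(15,0)·(6)^0 = 1·1 = 1.
  j = 1: C(15,1)·(6)^1 = 15·6 = 90.
  j = 2: C(15,2)·(6)^2 = 105·36 = 3780.
  V_q(n, t) = 1 + 90 + 3780 = 3871.
Step 2: q^n = 7^15 = 4747561509943.
Step 3: Hamming bound ⌊q^n / V_q(n,t)⌋ = ⌊4747561509943/3871⌋ = 1226443169.
Step 4: Compare |C| = 1799771369 to 1226443169: violated.
The claimed |C| lies above the Hamming bound, so no 7-ary code of length 15 with d ≥ 5 can have 1799771369 codewords.


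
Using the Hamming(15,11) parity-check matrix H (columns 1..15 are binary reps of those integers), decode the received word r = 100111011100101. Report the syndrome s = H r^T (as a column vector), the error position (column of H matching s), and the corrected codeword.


s = (1, 1, 1, 1)^T, error position = 15, corrected codeword c = 100111011100100

Compute s = H r^T mod 2 one row at a time:
  s_1 = 1 + 1 + 1 + 0 + 0 + 1 + 0 + 1 = 5 ≡ 1 (mod 2).
  s_2 = 1 + 1 + 1 + 0 + 0 + 1 + 0 + 1 = 5 ≡ 1 (mod 2).
  s_3 = 0 + 0 + 1 + 0 + 1 + 0 + 0 + 1 = 3 ≡ 1 (mod 2).
  s_4 = 1 + 0 + 1 + 0 + 1 + 0 + 1 + 1 = 5 ≡ 1 (mod 2).
s = (1, 1, 1, 1)^T — this equals column 15 of H (binary 1111), so error is at position 15.
Correct: flip bit 15 of r = 100111011100101 to get c = 100111011100100.


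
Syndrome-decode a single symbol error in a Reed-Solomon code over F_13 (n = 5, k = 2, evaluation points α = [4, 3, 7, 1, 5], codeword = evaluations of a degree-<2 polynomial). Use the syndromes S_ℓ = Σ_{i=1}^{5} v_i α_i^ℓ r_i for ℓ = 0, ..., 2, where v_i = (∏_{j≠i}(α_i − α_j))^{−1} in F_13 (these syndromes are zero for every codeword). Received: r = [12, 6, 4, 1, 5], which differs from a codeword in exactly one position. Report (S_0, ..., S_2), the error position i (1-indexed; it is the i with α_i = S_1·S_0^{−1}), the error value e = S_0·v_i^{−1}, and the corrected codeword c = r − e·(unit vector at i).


S = (7, 7, 7), error at position 4, error magnitude e = 7, c = [12, 6, 4, 7, 5].

Step 1: column multipliers v_i = (∏_{j≠i}(α_i − α_j))^{−1} mod 13.
  i = 1 (α = 4): (4−3)(4−7)(4−1)(4−5) = 1·(−3)·3·(−1) = 9 ≡ 9, so v_1 = 9^{−1} = 3 (mod 13).
  i = 2 (α = 3): (3−4)(3−7)(3−1)(3−5) = (−1)·(−4)·2·(−2) = −16 ≡ 10, so v_2 = 10^{−1} = 4 (mod 13).
  i = 3 (α = 7): (7−4)(7−3)(7−1)(7−5) = 3·4·6·2 = 144 ≡ 1, so v_3 = 1^{−1} = 1 (mod 13).
  i = 4 (α = 1): (1−4)(1−3)(1−7)(1−5) = (−3)·(−2)·(−6)·(−4) = 144 ≡ 1, so v_4 = 1^{−1} = 1 (mod 13).
  i = 5 (α = 5): (5−4)(5−3)(5−7)(5−1) = 1·2·(−2)·4 = −16 ≡ 10, so v_5 = 10^{−1} = 4 (mod 13).
  v = [3, 4, 1, 1, 4].
Step 2: syndromes of r = [12, 6, 4, 1, 5] (all sums mod 13).
  S_0 = Σ v_i r_i = 3·12 + 4·6 + 1·4 + 1·1 + 4·5 = 85 ≡ 7.
  S_1 = Σ v_i α_i r_i = 3·4·12 + 4·3·6 + 1·7·4 + 1·1·1 + 4·5·5 = 345 ≡ 7.
  α_i^2 mod 13 = [3, 9, 10, 1, 12].
  S_2 = Σ v_i α_i^2 r_i = 3·3·12 + 4·9·6 + 1·10·4 + 1·1·1 + 4·12·5 = 605 ≡ 7.
  S = (7, 7, 7) ≠ 0, so r is not a codeword (an error is present).
Step 3: locate the error. For a single error e at position i, S_ℓ = v_i·e·α_i^ℓ, so α_err = S_1/S_0.
  S_0^{−1} = 7^{−1} = 2 (mod 13), so α_err = 7·2 = 14 ≡ 1 = α_4. Error position i = 4.
  Consistency check: S_2/S_1 = 7·2 = 14 ≡ 1 = α_err ✓ (single-error assumption holds).
Step 4: error magnitude e = S_0/v_4 = S_0·∏_{j≠4}(α_4 − α_j) = 7·1 = 7 ≡ 7 (mod 13).
Step 5: correct position 4: c_4 = r_4 − e = 1 − 7 ≡ 7 (mod 13). Hence c = [12, 6, 4, 7, 5].
  Check: interpolating c through the α_i gives m(x) = 1 + 6·x (degree < 2) with m(α_i) = c_i for every i, so c is indeed a codeword.


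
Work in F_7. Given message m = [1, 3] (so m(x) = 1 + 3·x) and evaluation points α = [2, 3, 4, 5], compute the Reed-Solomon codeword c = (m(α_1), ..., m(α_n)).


c = [0, 3, 6, 2]

Message polynomial: m(x) = 1 + 3·x (mod 7).
For each evaluation point α_i, compute m(α_i) mod 7:
  α_1 = 2: Horner steps 3 → 0, so m(2) = 0.
  α_2 = 3: Horner steps 3 → 3, so m(3) = 3.
  α_3 = 4: Horner steps 3 → 6, so m(4) = 6.
  α_4 = 5: Horner steps 3 → 2, so m(5) = 2.
Codeword c = [0, 3, 6, 2] ∈ F_7^4.


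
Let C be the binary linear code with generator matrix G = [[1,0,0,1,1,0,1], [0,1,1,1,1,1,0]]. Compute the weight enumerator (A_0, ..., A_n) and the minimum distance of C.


Weight distribution: A_0 = 1, A_4 = 1, A_5 = 2. Minimum distance d = 4.

Enumerate all 2^2 = 4 messages m ∈ F_2^2.
For each, compute codeword c = mG in F_2^7, then tally its weight.
  m = 00 → c = 0000000, weight = 0.
  m = 10 → c = 1001101, weight = 4.
  m = 01 → c = 0111110, weight = 5.
  m = 11 → c = 1110011, weight = 5.
Tally weights:
  weight 0: 1 codewords.
  weight 4: 1 codewords.
  weight 5: 2 codewords.
Minimum distance d = smallest w > 0 with A_w > 0 = 4.
Sanity: Σ A_w = 4 = 2^2 = 4 ✓.


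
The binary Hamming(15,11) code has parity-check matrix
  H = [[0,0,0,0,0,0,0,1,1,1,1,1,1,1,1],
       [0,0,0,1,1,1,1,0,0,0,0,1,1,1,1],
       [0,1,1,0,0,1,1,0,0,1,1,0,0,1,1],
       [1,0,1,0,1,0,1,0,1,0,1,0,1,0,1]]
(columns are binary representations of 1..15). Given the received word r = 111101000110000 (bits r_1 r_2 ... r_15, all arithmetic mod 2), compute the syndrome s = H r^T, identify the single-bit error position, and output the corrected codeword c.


s = (0, 0, 1, 1)^T, error position = 3, corrected codeword c = 110101000110000

Compute s = H r^T mod 2 one row at a time:
  s_1 = 0 + 0 + 1 + 1 + 0 + 0 + 0 + 0 = 2 ≡ 0 (mod 2).
  s_2 = 1 + 0 + 1 + 0 + 0 + 0 + 0 + 0 = 2 ≡ 0 (mod 2).
  s_3 = 1 + 1 + 1 + 0 + 1 + 1 + 0 + 0 = 5 ≡ 1 (mod 2).
  s_4 = 1 + 1 + 0 + 0 + 0 + 1 + 0 + 0 = 3 ≡ 1 (mod 2).
s = (0, 0, 1, 1)^T — this equals column 3 of H (binary 0011), so error is at position 3.
Correct: flip bit 3 of r = 111101000110000 to get c = 110101000110000.


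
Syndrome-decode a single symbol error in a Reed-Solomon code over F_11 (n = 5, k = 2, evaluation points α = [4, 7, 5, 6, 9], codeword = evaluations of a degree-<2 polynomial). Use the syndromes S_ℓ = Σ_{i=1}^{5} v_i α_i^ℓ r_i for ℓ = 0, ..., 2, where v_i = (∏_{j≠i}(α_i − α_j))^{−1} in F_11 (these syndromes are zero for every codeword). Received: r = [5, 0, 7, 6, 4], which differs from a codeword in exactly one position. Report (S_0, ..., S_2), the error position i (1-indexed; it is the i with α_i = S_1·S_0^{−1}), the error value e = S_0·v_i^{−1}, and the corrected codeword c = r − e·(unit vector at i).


S = (5, 8, 4), error at position 4, error magnitude e = 8, c = [5, 0, 7, 9, 4].

Step 1: column multipliers v_i = (∏_{j≠i}(α_i − α_j))^{−1} mod 11.
  i = 1 (α = 4): (4−7)(4−5)(4−6)(4−9) = (−3)·(−1)·(−2)·(−5) = 30 ≡ 8, so v_1 = 8^{−1} = 7 (mod 11).
  i = 2 (α = 7): (7−4)(7−5)(7−6)(7−9) = 3·2·1·(−2) = −12 ≡ 10, so v_2 = 10^{−1} = 10 (mod 11).
  i = 3 (α = 5): (5−4)(5−7)(5−6)(5−9) = 1·(−2)·(−1)·(−4) = −8 ≡ 3, so v_3 = 3^{−1} = 4 (mod 11).
  i = 4 (α = 6): (6−4)(6−7)(6−5)(6−9) = 2·(−1)·1·(−3) = 6 ≡ 6, so v_4 = 6^{−1} = 2 (mod 11).
  i = 5 (α = 9): (9−4)(9−7)(9−5)(9−6) = 5·2·4·3 = 120 ≡ 10, so v_5 = 10^{−1} = 10 (mod 11).
  v = [7, 10, 4, 2, 10].
Step 2: syndromes of r = [5, 0, 7, 6, 4] (all sums mod 11).
  S_0 = Σ v_i r_i = 7·5 + 10·0 + 4·7 + 2·6 + 10·4 = 115 ≡ 5.
  S_1 = Σ v_i α_i r_i = 7·4·5 + 10·7·0 + 4·5·7 + 2·6·6 + 10·9·4 = 712 ≡ 8.
  α_i^2 mod 11 = [5, 5, 3, 3, 4].
  S_2 = Σ v_i α_i^2 r_i = 7·5·5 + 10·5·0 + 4·3·7 + 2·3·6 + 10·4·4 = 455 ≡ 4.
  S = (5, 8, 4) ≠ 0, so r is not a codeword (an error is present).
Step 3: locate the error. For a single error e at position i, S_ℓ = v_i·e·α_i^ℓ, so α_err = S_1/S_0.
  S_0^{−1} = 5^{−1} = 9 (mod 11), so α_err = 8·9 = 72 ≡ 6 = α_4. Error position i = 4.
  Consistency check: S_2/S_1 = 4·7 = 28 ≡ 6 = α_err ✓ (single-error assumption holds).
Step 4: error magnitude e = S_0/v_4 = S_0·∏_{j≠4}(α_4 − α_j) = 5·6 = 30 ≡ 8 (mod 11).
Step 5: correct position 4: c_4 = r_4 − e = 6 − 8 ≡ 9 (mod 11). Hence c = [5, 0, 7, 9, 4].
  Check: interpolating c through the α_i gives m(x) = 8 + 2·x (degree < 2) with m(α_i) = c_i for every i, so c is indeed a codeword.
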